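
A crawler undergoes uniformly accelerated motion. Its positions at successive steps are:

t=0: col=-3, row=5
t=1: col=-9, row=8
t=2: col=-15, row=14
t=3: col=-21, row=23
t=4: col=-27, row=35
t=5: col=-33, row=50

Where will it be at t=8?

First differences are (-6,+3), (-6,+6), (-6,+9), (-6,+12), (-6,+15); their common second difference is (+0,+3) (constant acceleration).
step 6: col=-33, row=50 + (-6,+18) → col=-39, row=68
step 7: col=-39, row=68 + (-6,+21) → col=-45, row=89
step 8: col=-45, row=89 + (-6,+24) → col=-51, row=113

col=-51, row=113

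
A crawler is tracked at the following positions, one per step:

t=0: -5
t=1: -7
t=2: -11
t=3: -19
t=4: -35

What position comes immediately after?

Step-to-step displacements: -2, -4, -8, -16; each is 2× the previous.
step 5: -35 − 32 → -67

-67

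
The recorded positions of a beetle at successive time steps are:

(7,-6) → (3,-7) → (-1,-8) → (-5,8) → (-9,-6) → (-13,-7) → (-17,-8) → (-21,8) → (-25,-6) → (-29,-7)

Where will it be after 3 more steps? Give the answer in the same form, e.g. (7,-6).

(-41,-6)

The first coordinate changes by -4 each step, so at step 12 it is 7 + 12·(-4) = -41.
The second coordinate repeats the cycle [-6, -7, -8, 8] with period 4; step 12 mod 4 = 0, giving -6.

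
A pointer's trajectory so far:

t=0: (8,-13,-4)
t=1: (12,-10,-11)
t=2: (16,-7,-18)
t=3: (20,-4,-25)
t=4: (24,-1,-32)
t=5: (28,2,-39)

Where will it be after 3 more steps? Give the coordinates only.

(40,11,-60)

The position changes by (+4,+3,-7) every step.
step 6: (28,2,-39) + (+4,+3,-7) → (32,5,-46)
step 7: (32,5,-46) + (+4,+3,-7) → (36,8,-53)
step 8: (36,8,-53) + (+4,+3,-7) → (40,11,-60)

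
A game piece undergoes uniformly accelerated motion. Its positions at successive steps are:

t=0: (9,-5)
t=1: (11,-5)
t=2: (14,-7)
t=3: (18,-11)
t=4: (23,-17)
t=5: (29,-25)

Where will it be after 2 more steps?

(44,-47)

Successive displacements: (+2,+0), (+3,-2), (+4,-4), (+5,-6), (+6,-8) — each changes by (+1,-2).
step 6: (29,-25) + (+7,-10) → (36,-35)
step 7: (36,-35) + (+8,-12) → (44,-47)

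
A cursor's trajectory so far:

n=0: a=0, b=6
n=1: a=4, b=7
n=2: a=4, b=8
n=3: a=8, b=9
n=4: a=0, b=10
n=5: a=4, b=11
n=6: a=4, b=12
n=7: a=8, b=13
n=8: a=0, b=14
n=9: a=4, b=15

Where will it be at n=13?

a=4, b=19

The a coordinate repeats the cycle [0, 4, 4, 8] with period 4; step 13 mod 4 = 1, giving 4.
The b coordinate changes by +1 each step, so at step 13 it is 6 + 13·(1) = 19.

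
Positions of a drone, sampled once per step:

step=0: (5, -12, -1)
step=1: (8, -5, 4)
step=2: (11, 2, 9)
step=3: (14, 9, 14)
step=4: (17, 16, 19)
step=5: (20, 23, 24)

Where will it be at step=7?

Constant displacement of (+3, +7, +5) per step.
step 6: (20, 23, 24) + (+3, +7, +5) → (23, 30, 29)
step 7: (23, 30, 29) + (+3, +7, +5) → (26, 37, 34)

(26, 37, 34)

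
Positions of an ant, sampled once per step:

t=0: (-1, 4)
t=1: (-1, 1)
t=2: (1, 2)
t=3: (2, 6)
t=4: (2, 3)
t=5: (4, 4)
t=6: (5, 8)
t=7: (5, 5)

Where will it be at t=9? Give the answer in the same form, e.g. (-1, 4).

(8, 10)

The moves between consecutive positions are (+0, -3), (+2, +1), (+1, +4), (+0, -3), (+2, +1), (+1, +4), (+0, -3); they repeat the 3-cycle [(+0, -3), (+2, +1), (+1, +4)].
step 8: apply (+2, +1) → (7, 6)
step 9: apply (+1, +4) → (8, 10)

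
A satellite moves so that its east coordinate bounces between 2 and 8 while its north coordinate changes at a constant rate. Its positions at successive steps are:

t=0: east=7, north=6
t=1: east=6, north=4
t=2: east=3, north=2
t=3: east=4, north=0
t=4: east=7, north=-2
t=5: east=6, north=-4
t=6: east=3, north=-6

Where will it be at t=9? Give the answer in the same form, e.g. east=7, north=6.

The east coordinate reflects between 2 and 8, moving 3 per step.
  step 7: 3 → 4
  step 8: 4 → 7
  step 9: 7 → 6
The north coordinate changes by -2 each step: at step 9 it is -12.

east=6, north=-12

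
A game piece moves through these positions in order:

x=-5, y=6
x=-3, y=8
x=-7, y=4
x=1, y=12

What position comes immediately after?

x=-15, y=-4

Consecutive displacements (+2, +2), (-4, -4), (+8, +8) scale by a factor of -2 each step.
step 4: x=1, y=12 + (-16, -16) → x=-15, y=-4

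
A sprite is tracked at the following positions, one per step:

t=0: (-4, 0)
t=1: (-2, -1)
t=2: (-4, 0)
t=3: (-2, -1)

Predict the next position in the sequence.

The jumps are (+2, -1), (-2, +1), (+2, -1) — a geometric progression with ratio -1.
step 4: (-2, -1) + (-2, +1) → (-4, 0)

(-4, 0)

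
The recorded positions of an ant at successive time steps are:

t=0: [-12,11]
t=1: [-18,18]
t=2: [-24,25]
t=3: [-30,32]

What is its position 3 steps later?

[-48,53]

Constant displacement of [-6,+7] per step.
step 4: [-30,32] + [-6,+7] → [-36,39]
step 5: [-36,39] + [-6,+7] → [-42,46]
step 6: [-42,46] + [-6,+7] → [-48,53]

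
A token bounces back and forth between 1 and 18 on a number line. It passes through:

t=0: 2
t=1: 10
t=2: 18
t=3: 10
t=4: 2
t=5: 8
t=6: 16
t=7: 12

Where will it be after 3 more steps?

14

The value reflects between 1 and 18, moving 8 per step.
  step 8: 12 → 4
  step 9: 4 → 6
  step 10: 6 → 14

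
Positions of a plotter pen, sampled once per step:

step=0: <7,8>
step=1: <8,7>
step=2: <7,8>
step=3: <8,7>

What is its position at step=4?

Consecutive displacements <+1,-1>, <-1,+1>, <+1,-1> scale by a factor of -1 each step.
step 4: <8,7> + <-1,+1> → <7,8>

<7,8>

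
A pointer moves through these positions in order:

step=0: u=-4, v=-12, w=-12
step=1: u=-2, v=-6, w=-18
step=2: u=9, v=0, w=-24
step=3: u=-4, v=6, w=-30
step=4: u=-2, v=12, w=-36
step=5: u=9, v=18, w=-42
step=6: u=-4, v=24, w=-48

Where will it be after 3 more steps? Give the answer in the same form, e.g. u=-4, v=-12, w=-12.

The u coordinate repeats the cycle [-4, -2, 9] with period 3; step 9 mod 3 = 0, giving -4.
The v coordinate changes by +6 each step, so at step 9 it is -12 + 9·(6) = 42.
The w coordinate changes by -6 each step, so at step 9 it is -12 + 9·(-6) = -66.

u=-4, v=42, w=-66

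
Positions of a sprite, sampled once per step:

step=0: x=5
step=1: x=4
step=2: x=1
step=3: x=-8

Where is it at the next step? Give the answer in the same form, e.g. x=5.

x=-35

The jumps are -1, -3, -9 — a geometric progression with ratio 3.
step 4: -8 − 27 → x=-35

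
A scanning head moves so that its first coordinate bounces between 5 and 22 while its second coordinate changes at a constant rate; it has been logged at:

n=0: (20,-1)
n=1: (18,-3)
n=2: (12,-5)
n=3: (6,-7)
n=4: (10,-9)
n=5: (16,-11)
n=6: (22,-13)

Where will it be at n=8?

The first coordinate reflects between 5 and 22, moving 6 per step.
  step 7: 22 → 16
  step 8: 16 → 10
The second coordinate changes by -2 each step: at step 8 it is -17.

(10,-17)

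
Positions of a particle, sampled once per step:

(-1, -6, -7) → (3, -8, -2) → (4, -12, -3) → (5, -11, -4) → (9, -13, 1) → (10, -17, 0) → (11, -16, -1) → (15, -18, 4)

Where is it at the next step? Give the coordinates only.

Step-to-step displacements: (+4, -2, +5), (+1, -4, -1), (+1, +1, -1), (+4, -2, +5), (+1, -4, -1), (+1, +1, -1), (+4, -2, +5) — a repeating cycle of length 3.
step 8: apply (+1, -4, -1) → (16, -22, 3)

(16, -22, 3)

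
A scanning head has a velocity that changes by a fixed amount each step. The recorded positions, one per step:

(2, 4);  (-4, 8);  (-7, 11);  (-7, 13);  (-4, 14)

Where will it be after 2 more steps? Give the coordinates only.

(11, 13)

Taking differences between consecutive positions: (-6, +4), (-3, +3), (+0, +2), (+3, +1). These grow by (+3, -1) each step.
step 5: (-4, 14) + (+6, +0) → (2, 14)
step 6: (2, 14) + (+9, -1) → (11, 13)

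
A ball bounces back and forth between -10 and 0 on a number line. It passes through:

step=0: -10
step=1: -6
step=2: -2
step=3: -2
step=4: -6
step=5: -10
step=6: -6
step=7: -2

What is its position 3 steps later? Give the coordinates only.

-10

The value travels 4 per step and bounces off the walls at -10 and 0.
  step 8: -2 → -2
  step 9: -2 → -6
  step 10: -6 → -10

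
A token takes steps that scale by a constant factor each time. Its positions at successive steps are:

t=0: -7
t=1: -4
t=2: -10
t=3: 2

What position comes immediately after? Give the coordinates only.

-22

The jumps are +3, -6, +12 — a geometric progression with ratio -2.
step 4: 2 − 24 → -22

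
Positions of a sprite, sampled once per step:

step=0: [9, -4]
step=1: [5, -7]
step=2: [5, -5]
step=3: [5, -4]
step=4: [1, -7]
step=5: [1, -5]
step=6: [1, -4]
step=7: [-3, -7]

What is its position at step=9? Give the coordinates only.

The moves between consecutive positions are [-4, -3], [+0, +2], [+0, +1], [-4, -3], [+0, +2], [+0, +1], [-4, -3]; they repeat the 3-cycle [[-4, -3], [+0, +2], [+0, +1]].
step 8: apply [+0, +2] → [-3, -5]
step 9: apply [+0, +1] → [-3, -4]

[-3, -4]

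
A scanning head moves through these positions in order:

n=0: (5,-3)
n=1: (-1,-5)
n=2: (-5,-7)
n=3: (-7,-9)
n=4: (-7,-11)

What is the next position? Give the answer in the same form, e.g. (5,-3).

(-5,-13)

Successive displacements: (-6,-2), (-4,-2), (-2,-2), (+0,-2) — each changes by (+2,+0).
step 5: (-7,-11) + (+2,-2) → (-5,-13)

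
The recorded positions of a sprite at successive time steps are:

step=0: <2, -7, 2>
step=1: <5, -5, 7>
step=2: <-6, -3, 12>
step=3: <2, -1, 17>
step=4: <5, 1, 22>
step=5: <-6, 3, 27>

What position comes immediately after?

<2, 5, 32>

First: cycles through 2, 5, -6 every 3 steps. Step 6 lands at position 0 of the cycle → 2.
Second: linear, +2 per step → 5 at step 6.
Third: linear, +5 per step → 32 at step 6.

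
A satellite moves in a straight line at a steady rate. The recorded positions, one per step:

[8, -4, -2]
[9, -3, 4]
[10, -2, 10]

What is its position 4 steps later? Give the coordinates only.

[14, 2, 34]

Each step adds [+1, +1, +6] to the position.
step 3: [10, -2, 10] + [+1, +1, +6] → [11, -1, 16]
step 4: [11, -1, 16] + [+1, +1, +6] → [12, 0, 22]
step 5: [12, 0, 22] + [+1, +1, +6] → [13, 1, 28]
step 6: [13, 1, 28] + [+1, +1, +6] → [14, 2, 34]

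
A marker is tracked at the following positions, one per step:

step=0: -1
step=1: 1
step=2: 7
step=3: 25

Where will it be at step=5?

241

Consecutive displacements +2, +6, +18 scale by a factor of 3 each step.
step 4: 25 + 54 → 79
step 5: 79 + 162 → 241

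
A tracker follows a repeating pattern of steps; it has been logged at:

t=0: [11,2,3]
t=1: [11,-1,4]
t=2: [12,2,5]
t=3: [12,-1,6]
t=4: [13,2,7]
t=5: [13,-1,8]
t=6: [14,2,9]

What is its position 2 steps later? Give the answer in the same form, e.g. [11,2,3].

The moves between consecutive positions are [+0,-3,+1], [+1,+3,+1], [+0,-3,+1], [+1,+3,+1], [+0,-3,+1], [+1,+3,+1]; they repeat the 2-cycle [[+0,-3,+1], [+1,+3,+1]].
step 7: apply [+0,-3,+1] → [14,-1,10]
step 8: apply [+1,+3,+1] → [15,2,11]

[15,2,11]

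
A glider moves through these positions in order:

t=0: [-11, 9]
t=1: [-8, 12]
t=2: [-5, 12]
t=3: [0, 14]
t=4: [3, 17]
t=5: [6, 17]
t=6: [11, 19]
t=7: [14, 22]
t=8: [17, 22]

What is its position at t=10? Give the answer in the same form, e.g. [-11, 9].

The moves between consecutive positions are [+3, +3], [+3, +0], [+5, +2], [+3, +3], [+3, +0], [+5, +2], [+3, +3], [+3, +0]; they repeat the 3-cycle [[+3, +3], [+3, +0], [+5, +2]].
step 9: apply [+5, +2] → [22, 24]
step 10: apply [+3, +3] → [25, 27]

[25, 27]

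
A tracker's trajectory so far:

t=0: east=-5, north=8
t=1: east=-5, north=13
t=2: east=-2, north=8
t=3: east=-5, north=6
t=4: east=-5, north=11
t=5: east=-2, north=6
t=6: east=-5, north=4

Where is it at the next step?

Step-to-step displacements: (+0, +5), (+3, -5), (-3, -2), (+0, +5), (+3, -5), (-3, -2) — a repeating cycle of length 3.
step 7: apply (+0, +5) → east=-5, north=9

east=-5, north=9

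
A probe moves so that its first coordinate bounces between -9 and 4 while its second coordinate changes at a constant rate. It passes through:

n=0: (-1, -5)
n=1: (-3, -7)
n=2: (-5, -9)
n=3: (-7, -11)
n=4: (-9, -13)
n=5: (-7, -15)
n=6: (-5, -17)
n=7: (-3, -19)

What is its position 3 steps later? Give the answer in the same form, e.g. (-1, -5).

(3, -25)

The first coordinate travels 2 per step and bounces off the walls at -9 and 4.
  step 8: -3 → -1
  step 9: -1 → 1
  step 10: 1 → 3
The second coordinate changes by -2 each step: at step 10 it is -25.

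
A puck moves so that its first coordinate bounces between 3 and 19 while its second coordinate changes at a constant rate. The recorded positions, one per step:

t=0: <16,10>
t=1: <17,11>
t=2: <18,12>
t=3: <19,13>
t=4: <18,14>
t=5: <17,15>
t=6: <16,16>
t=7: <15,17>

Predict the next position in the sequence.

<14,18>

The first coordinate reflects between 3 and 19, moving 1 per step.
  step 8: 15 → 14
The second coordinate changes by +1 each step: at step 8 it is 18.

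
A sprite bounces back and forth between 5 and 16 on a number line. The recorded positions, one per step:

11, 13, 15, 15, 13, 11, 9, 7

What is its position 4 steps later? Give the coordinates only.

The value reflects between 5 and 16, moving 2 per step.
  step 8: 7 → 5
  step 9: 5 → 7
  step 10: 7 → 9
  step 11: 9 → 11

11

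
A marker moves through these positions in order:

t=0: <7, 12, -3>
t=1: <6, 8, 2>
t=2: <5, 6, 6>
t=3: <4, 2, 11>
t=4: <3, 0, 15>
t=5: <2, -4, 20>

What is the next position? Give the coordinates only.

<1, -6, 24>

Differencing gives <-1, -4, +5>, <-1, -2, +4>, <-1, -4, +5>, <-1, -2, +4>, <-1, -4, +5>. This is the pattern <-1, -4, +5>, <-1, -2, +4> repeated.
step 6: apply <-1, -2, +4> → <1, -6, 24>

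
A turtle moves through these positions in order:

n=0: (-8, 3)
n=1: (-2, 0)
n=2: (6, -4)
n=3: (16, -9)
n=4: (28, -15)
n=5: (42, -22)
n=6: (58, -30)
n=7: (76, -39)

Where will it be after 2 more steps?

First differences are (+6, -3), (+8, -4), (+10, -5), (+12, -6), (+14, -7), (+16, -8), (+18, -9); their common second difference is (+2, -1) (constant acceleration).
step 8: (76, -39) + (+20, -10) → (96, -49)
step 9: (96, -49) + (+22, -11) → (118, -60)

(118, -60)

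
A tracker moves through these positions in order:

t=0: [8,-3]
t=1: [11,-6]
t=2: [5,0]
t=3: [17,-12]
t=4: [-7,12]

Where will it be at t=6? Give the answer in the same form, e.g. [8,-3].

[-55,60]

Step-to-step displacements: [+3,-3], [-6,+6], [+12,-12], [-24,+24]; each is -2× the previous.
step 5: [-7,12] + [+48,-48] → [41,-36]
step 6: [41,-36] + [-96,+96] → [-55,60]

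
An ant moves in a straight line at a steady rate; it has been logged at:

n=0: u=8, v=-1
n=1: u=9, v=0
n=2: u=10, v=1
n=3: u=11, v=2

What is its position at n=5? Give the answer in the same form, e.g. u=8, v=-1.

Each step adds (+1, +1) to the position.
step 4: u=11, v=2 + (+1, +1) → u=12, v=3
step 5: u=12, v=3 + (+1, +1) → u=13, v=4

u=13, v=4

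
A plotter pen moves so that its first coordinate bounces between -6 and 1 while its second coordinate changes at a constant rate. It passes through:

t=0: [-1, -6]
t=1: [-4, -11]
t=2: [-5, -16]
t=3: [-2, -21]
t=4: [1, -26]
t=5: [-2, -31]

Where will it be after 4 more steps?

[0, -51]

The first coordinate travels 3 per step and bounces off the walls at -6 and 1.
  step 6: -2 → -5
  step 7: -5 → -4
  step 8: -4 → -1
  step 9: -1 → 0
The second coordinate changes by -5 each step: at step 9 it is -51.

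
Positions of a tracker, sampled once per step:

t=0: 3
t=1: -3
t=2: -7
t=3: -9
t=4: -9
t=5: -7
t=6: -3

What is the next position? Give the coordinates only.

3

First differences are -6, -4, -2, +0, +2, +4; their common second difference is +2 (constant acceleration).
step 7: -3 + 6 → 3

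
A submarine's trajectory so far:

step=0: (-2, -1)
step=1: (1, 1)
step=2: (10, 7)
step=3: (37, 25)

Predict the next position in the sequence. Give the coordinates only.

(118, 79)

Consecutive displacements (+3, +2), (+9, +6), (+27, +18) scale by a factor of 3 each step.
step 4: (37, 25) + (+81, +54) → (118, 79)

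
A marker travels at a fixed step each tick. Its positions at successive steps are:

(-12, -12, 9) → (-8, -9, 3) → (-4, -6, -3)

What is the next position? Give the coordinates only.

(0, -3, -9)

Constant displacement of (+4, +3, -6) per step.
step 3: (-4, -6, -3) + (+4, +3, -6) → (0, -3, -9)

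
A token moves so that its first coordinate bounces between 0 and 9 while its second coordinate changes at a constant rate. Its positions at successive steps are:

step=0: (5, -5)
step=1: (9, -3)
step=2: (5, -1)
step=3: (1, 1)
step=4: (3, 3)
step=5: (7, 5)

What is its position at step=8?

(1, 11)

The first coordinate travels 4 per step and bounces off the walls at 0 and 9.
  step 6: 7 → 7
  step 7: 7 → 3
  step 8: 3 → 1
The second coordinate changes by +2 each step: at step 8 it is 11.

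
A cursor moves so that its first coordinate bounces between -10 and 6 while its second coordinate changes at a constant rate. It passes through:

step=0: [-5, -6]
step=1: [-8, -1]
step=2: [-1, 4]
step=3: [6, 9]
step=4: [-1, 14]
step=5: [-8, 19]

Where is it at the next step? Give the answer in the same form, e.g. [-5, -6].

[-5, 24]

The first coordinate travels 7 per step and bounces off the walls at -10 and 6.
  step 6: -8 → -5
The second coordinate changes by +5 each step: at step 6 it is 24.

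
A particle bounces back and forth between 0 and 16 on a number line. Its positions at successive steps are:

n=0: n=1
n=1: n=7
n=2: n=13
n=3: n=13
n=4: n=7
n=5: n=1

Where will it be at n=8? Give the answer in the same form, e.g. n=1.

The value reflects between 0 and 16, moving 6 per step.
  step 6: 1 → 5
  step 7: 5 → 11
  step 8: 11 → 15

n=15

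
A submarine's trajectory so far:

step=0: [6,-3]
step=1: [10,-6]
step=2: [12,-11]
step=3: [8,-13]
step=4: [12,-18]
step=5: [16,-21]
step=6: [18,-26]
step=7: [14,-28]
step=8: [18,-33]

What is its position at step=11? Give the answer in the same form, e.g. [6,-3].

[20,-43]

The moves between consecutive positions are [+4,-3], [+2,-5], [-4,-2], [+4,-5], [+4,-3], [+2,-5], [-4,-2], [+4,-5]; they repeat the 4-cycle [[+4,-3], [+2,-5], [-4,-2], [+4,-5]].
step 9: apply [+4,-3] → [22,-36]
step 10: apply [+2,-5] → [24,-41]
step 11: apply [-4,-2] → [20,-43]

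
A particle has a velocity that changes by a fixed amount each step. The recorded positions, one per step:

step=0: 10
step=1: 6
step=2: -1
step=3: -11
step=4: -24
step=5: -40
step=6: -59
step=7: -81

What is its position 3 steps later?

-165

First differences are -4, -7, -10, -13, -16, -19, -22; their common second difference is -3 (constant acceleration).
step 8: -81 − 25 → -106
step 9: -106 − 28 → -134
step 10: -134 − 31 → -165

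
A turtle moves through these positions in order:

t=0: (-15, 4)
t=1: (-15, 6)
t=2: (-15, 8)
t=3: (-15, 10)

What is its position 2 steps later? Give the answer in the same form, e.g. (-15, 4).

(-15, 14)

Each step adds (+0, +2) to the position.
step 4: (-15, 10) + (+0, +2) → (-15, 12)
step 5: (-15, 12) + (+0, +2) → (-15, 14)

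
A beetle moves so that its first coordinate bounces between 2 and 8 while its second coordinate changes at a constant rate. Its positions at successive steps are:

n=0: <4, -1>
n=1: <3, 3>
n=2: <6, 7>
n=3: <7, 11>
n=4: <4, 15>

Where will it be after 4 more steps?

The first coordinate travels 3 per step and bounces off the walls at 2 and 8.
  step 5: 4 → 3
  step 6: 3 → 6
  step 7: 6 → 7
  step 8: 7 → 4
The second coordinate changes by +4 each step: at step 8 it is 31.

<4, 31>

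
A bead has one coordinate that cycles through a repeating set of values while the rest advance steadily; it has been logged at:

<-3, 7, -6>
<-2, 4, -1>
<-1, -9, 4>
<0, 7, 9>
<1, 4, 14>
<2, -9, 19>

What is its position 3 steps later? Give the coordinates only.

First: linear, +1 per step → 5 at step 8.
Second: cycles through 7, 4, -9 every 3 steps. Step 8 lands at position 2 of the cycle → -9.
Third: linear, +5 per step → 34 at step 8.

<5, -9, 34>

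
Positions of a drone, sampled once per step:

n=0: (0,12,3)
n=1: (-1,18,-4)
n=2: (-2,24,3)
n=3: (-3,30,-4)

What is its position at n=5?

(-5,42,-4)

The first coordinate changes by -1 each step, so at step 5 it is 0 + 5·(-1) = -5.
The second coordinate changes by +6 each step, so at step 5 it is 12 + 5·(6) = 42.
The third coordinate repeats the cycle [3, -4] with period 2; step 5 mod 2 = 1, giving -4.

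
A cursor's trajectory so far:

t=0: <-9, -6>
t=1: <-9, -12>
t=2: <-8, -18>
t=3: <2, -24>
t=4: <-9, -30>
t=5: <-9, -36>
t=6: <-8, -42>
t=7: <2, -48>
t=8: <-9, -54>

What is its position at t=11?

The first coordinate repeats the cycle [-9, -9, -8, 2] with period 4; step 11 mod 4 = 3, giving 2.
The second coordinate changes by -6 each step, so at step 11 it is -6 + 11·(-6) = -72.

<2, -72>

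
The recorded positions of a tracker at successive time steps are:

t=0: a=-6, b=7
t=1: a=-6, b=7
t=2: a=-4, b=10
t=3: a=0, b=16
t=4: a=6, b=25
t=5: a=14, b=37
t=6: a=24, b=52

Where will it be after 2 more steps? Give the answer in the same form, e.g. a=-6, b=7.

a=50, b=91

Successive displacements: (+0, +0), (+2, +3), (+4, +6), (+6, +9), (+8, +12), (+10, +15) — each changes by (+2, +3).
step 7: a=24, b=52 + (+12, +18) → a=36, b=70
step 8: a=36, b=70 + (+14, +21) → a=50, b=91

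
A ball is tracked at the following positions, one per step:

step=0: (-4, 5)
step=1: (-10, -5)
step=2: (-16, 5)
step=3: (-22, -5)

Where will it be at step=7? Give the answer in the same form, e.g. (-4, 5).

First: linear, -6 per step → -46 at step 7.
Second: cycles through 5, -5 every 2 steps. Step 7 lands at position 1 of the cycle → -5.

(-46, -5)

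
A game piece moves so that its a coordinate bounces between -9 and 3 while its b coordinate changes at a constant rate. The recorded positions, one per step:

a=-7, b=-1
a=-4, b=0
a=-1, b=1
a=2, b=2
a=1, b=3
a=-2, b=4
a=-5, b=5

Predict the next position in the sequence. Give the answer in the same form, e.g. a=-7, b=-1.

The a coordinate travels 3 per step and bounces off the walls at -9 and 3.
  step 7: -5 → -8
The b coordinate changes by +1 each step: at step 7 it is 6.

a=-8, b=6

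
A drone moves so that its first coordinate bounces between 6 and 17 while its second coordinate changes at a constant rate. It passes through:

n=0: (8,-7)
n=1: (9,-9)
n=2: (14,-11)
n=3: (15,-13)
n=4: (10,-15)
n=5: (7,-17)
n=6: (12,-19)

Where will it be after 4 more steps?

The first coordinate reflects between 6 and 17, moving 5 per step.
  step 7: 12 → 17
  step 8: 17 → 12
  step 9: 12 → 7
  step 10: 7 → 10
The second coordinate changes by -2 each step: at step 10 it is -27.

(10,-27)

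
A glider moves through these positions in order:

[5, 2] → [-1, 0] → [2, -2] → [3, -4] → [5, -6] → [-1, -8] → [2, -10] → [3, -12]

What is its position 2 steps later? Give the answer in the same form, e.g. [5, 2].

[-1, -16]

First: cycles through 5, -1, 2, 3 every 4 steps. Step 9 lands at position 1 of the cycle → -1.
Second: linear, -2 per step → -16 at step 9.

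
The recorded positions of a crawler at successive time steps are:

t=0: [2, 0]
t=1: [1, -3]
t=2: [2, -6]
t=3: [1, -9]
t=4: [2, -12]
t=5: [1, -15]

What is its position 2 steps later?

[1, -21]

First: cycles through 2, 1 every 2 steps. Step 7 lands at position 1 of the cycle → 1.
Second: linear, -3 per step → -21 at step 7.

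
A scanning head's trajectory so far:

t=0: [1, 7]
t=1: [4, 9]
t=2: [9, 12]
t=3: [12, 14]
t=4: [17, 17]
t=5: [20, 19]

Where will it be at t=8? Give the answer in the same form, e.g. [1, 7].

Step-to-step displacements: [+3, +2], [+5, +3], [+3, +2], [+5, +3], [+3, +2] — a repeating cycle of length 2.
step 6: apply [+5, +3] → [25, 22]
step 7: apply [+3, +2] → [28, 24]
step 8: apply [+5, +3] → [33, 27]

[33, 27]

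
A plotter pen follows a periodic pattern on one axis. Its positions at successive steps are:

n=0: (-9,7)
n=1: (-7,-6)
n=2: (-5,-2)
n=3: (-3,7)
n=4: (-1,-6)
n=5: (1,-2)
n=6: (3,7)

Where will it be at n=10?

(11,-6)

First: linear, +2 per step → 11 at step 10.
Second: cycles through 7, -6, -2 every 3 steps. Step 10 lands at position 1 of the cycle → -6.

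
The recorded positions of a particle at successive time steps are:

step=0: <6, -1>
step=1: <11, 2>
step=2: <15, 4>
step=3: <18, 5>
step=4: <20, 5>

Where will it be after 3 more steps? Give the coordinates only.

<20, -1>

Successive displacements: <+5, +3>, <+4, +2>, <+3, +1>, <+2, +0> — each changes by <-1, -1>.
step 5: <20, 5> + <+1, -1> → <21, 4>
step 6: <21, 4> + <+0, -2> → <21, 2>
step 7: <21, 2> + <-1, -3> → <20, -1>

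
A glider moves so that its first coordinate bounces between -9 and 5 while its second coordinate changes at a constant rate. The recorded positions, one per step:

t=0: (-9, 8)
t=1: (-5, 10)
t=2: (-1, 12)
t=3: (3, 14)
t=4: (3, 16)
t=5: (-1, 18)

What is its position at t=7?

(-9, 22)

The first coordinate reflects between -9 and 5, moving 4 per step.
  step 6: -1 → -5
  step 7: -5 → -9
The second coordinate changes by +2 each step: at step 7 it is 22.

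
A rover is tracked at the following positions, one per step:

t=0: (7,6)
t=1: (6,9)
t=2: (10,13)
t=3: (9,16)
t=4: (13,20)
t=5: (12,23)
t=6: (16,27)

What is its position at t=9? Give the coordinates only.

(18,37)

Differencing gives (-1,+3), (+4,+4), (-1,+3), (+4,+4), (-1,+3), (+4,+4). This is the pattern (-1,+3), (+4,+4) repeated.
step 7: apply (-1,+3) → (15,30)
step 8: apply (+4,+4) → (19,34)
step 9: apply (-1,+3) → (18,37)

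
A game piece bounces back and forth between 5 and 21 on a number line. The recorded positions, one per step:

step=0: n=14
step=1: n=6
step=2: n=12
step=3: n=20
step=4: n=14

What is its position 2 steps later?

n=12

The value travels 8 per step and bounces off the walls at 5 and 21.
  step 5: 14 → 6
  step 6: 6 → 12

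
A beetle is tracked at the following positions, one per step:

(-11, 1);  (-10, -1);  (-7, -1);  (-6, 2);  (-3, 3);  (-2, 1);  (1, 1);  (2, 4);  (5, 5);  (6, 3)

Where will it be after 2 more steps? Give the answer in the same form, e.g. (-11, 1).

The moves between consecutive positions are (+1, -2), (+3, +0), (+1, +3), (+3, +1), (+1, -2), (+3, +0), (+1, +3), (+3, +1), (+1, -2); they repeat the 4-cycle [(+1, -2), (+3, +0), (+1, +3), (+3, +1)].
step 10: apply (+3, +0) → (9, 3)
step 11: apply (+1, +3) → (10, 6)

(10, 6)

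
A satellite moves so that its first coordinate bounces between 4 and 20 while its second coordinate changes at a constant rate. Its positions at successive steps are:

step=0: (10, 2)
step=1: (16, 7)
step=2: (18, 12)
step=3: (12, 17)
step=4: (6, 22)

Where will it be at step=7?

The first coordinate reflects between 4 and 20, moving 6 per step.
  step 5: 6 → 8
  step 6: 8 → 14
  step 7: 14 → 20
The second coordinate changes by +5 each step: at step 7 it is 37.

(20, 37)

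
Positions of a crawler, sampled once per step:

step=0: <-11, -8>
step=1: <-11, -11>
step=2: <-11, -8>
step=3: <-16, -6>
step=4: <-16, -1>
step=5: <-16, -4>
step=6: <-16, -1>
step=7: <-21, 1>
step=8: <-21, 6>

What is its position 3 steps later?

<-26, 8>

Differencing gives <+0, -3>, <+0, +3>, <-5, +2>, <+0, +5>, <+0, -3>, <+0, +3>, <-5, +2>, <+0, +5>. This is the pattern <+0, -3>, <+0, +3>, <-5, +2>, <+0, +5> repeated.
step 9: apply <+0, -3> → <-21, 3>
step 10: apply <+0, +3> → <-21, 6>
step 11: apply <-5, +2> → <-26, 8>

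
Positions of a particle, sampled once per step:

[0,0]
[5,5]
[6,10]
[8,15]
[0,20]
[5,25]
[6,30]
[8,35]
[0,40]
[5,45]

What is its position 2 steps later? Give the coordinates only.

First: cycles through 0, 5, 6, 8 every 4 steps. Step 11 lands at position 3 of the cycle → 8.
Second: linear, +5 per step → 55 at step 11.

[8,55]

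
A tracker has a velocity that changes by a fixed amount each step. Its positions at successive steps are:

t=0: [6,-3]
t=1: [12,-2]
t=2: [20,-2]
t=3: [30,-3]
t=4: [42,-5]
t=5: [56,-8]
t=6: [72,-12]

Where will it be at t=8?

[110,-23]

First differences are [+6,+1], [+8,+0], [+10,-1], [+12,-2], [+14,-3], [+16,-4]; their common second difference is [+2,-1] (constant acceleration).
step 7: [72,-12] + [+18,-5] → [90,-17]
step 8: [90,-17] + [+20,-6] → [110,-23]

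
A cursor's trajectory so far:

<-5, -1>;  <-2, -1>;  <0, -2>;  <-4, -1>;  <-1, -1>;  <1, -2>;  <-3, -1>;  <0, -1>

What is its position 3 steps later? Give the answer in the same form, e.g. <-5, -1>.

<1, -1>

Step-to-step displacements: <+3, +0>, <+2, -1>, <-4, +1>, <+3, +0>, <+2, -1>, <-4, +1>, <+3, +0> — a repeating cycle of length 3.
step 8: apply <+2, -1> → <2, -2>
step 9: apply <-4, +1> → <-2, -1>
step 10: apply <+3, +0> → <1, -1>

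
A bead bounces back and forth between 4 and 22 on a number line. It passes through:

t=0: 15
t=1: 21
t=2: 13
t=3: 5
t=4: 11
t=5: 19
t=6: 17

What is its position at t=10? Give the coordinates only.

The value travels 8 per step and bounces off the walls at 4 and 22.
  step 7: 17 → 9
  step 8: 9 → 7
  step 9: 7 → 15
  step 10: 15 → 21

21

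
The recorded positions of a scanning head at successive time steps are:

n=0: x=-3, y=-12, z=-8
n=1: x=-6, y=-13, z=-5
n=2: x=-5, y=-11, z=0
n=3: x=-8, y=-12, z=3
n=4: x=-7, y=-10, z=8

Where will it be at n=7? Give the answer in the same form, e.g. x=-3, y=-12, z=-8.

Differencing gives (-3, -1, +3), (+1, +2, +5), (-3, -1, +3), (+1, +2, +5). This is the pattern (-3, -1, +3), (+1, +2, +5) repeated.
step 5: apply (-3, -1, +3) → x=-10, y=-11, z=11
step 6: apply (+1, +2, +5) → x=-9, y=-9, z=16
step 7: apply (-3, -1, +3) → x=-12, y=-10, z=19

x=-12, y=-10, z=19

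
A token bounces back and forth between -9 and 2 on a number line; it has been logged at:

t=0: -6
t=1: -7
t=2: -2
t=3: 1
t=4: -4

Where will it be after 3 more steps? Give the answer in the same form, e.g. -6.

1

The value reflects between -9 and 2, moving 5 per step.
  step 5: -4 → -9
  step 6: -9 → -4
  step 7: -4 → 1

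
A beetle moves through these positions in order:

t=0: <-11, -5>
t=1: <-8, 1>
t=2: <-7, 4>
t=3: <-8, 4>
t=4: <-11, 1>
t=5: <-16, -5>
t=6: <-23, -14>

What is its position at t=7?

First differences are <+3, +6>, <+1, +3>, <-1, +0>, <-3, -3>, <-5, -6>, <-7, -9>; their common second difference is <-2, -3> (constant acceleration).
step 7: <-23, -14> + <-9, -12> → <-32, -26>

<-32, -26>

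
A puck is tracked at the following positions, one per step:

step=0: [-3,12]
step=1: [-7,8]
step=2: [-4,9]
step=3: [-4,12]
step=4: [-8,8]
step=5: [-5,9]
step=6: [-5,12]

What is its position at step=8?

The moves between consecutive positions are [-4,-4], [+3,+1], [+0,+3], [-4,-4], [+3,+1], [+0,+3]; they repeat the 3-cycle [[-4,-4], [+3,+1], [+0,+3]].
step 7: apply [-4,-4] → [-9,8]
step 8: apply [+3,+1] → [-6,9]

[-6,9]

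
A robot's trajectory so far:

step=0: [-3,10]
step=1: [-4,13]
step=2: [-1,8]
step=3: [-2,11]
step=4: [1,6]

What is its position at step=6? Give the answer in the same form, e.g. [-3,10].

[3,4]

The moves between consecutive positions are [-1,+3], [+3,-5], [-1,+3], [+3,-5]; they repeat the 2-cycle [[-1,+3], [+3,-5]].
step 5: apply [-1,+3] → [0,9]
step 6: apply [+3,-5] → [3,4]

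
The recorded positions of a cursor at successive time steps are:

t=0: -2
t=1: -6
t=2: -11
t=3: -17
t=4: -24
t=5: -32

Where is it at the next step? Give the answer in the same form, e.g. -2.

Taking differences between consecutive positions: -4, -5, -6, -7, -8. These grow by -1 each step.
step 6: -32 − 9 → -41

-41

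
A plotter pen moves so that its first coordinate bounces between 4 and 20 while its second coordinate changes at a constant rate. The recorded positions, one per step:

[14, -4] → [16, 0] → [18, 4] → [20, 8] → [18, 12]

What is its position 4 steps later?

The first coordinate travels 2 per step and bounces off the walls at 4 and 20.
  step 5: 18 → 16
  step 6: 16 → 14
  step 7: 14 → 12
  step 8: 12 → 10
The second coordinate changes by +4 each step: at step 8 it is 28.

[10, 28]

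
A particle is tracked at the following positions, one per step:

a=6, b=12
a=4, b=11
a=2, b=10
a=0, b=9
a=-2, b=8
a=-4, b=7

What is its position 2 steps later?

a=-8, b=5

Each step adds (-2, -1) to the position.
step 6: a=-4, b=7 + (-2, -1) → a=-6, b=6
step 7: a=-6, b=6 + (-2, -1) → a=-8, b=5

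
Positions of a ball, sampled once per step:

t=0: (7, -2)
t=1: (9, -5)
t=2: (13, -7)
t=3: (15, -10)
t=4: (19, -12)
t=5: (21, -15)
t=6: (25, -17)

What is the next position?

The moves between consecutive positions are (+2, -3), (+4, -2), (+2, -3), (+4, -2), (+2, -3), (+4, -2); they repeat the 2-cycle [(+2, -3), (+4, -2)].
step 7: apply (+2, -3) → (27, -20)

(27, -20)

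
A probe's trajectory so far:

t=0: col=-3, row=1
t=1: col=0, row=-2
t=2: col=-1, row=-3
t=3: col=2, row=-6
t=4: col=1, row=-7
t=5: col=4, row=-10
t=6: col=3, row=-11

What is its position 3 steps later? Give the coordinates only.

col=8, row=-18

The moves between consecutive positions are (+3, -3), (-1, -1), (+3, -3), (-1, -1), (+3, -3), (-1, -1); they repeat the 2-cycle [(+3, -3), (-1, -1)].
step 7: apply (+3, -3) → col=6, row=-14
step 8: apply (-1, -1) → col=5, row=-15
step 9: apply (+3, -3) → col=8, row=-18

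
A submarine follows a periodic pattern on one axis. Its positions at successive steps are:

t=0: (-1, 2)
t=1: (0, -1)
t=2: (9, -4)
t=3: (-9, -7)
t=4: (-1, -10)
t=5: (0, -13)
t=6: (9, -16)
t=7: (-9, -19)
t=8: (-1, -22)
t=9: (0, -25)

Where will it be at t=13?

The first coordinate repeats the cycle [-1, 0, 9, -9] with period 4; step 13 mod 4 = 1, giving 0.
The second coordinate changes by -3 each step, so at step 13 it is 2 + 13·(-3) = -37.

(0, -37)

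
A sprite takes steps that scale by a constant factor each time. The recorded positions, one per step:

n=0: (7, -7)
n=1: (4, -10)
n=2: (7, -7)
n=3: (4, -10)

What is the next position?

(7, -7)

The jumps are (-3, -3), (+3, +3), (-3, -3) — a geometric progression with ratio -1.
step 4: (4, -10) + (+3, +3) → (7, -7)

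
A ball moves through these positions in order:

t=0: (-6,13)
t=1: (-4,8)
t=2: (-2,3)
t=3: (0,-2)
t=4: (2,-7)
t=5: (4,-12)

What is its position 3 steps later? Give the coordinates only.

(10,-27)

The position changes by (+2,-5) every step.
step 6: (4,-12) + (+2,-5) → (6,-17)
step 7: (6,-17) + (+2,-5) → (8,-22)
step 8: (8,-22) + (+2,-5) → (10,-27)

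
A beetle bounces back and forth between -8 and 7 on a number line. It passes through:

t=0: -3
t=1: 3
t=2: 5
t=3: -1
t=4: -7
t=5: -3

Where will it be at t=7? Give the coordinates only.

5

The value travels 6 per step and bounces off the walls at -8 and 7.
  step 6: -3 → 3
  step 7: 3 → 5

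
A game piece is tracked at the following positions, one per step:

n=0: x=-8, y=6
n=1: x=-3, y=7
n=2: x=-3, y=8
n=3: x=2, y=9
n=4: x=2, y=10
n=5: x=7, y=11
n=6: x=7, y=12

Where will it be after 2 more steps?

The moves between consecutive positions are (+5,+1), (+0,+1), (+5,+1), (+0,+1), (+5,+1), (+0,+1); they repeat the 2-cycle [(+5,+1), (+0,+1)].
step 7: apply (+5,+1) → x=12, y=13
step 8: apply (+0,+1) → x=12, y=14

x=12, y=14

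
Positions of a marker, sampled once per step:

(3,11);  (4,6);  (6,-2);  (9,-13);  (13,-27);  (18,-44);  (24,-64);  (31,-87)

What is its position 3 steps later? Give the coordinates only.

(58,-174)

Successive displacements: (+1,-5), (+2,-8), (+3,-11), (+4,-14), (+5,-17), (+6,-20), (+7,-23) — each changes by (+1,-3).
step 8: (31,-87) + (+8,-26) → (39,-113)
step 9: (39,-113) + (+9,-29) → (48,-142)
step 10: (48,-142) + (+10,-32) → (58,-174)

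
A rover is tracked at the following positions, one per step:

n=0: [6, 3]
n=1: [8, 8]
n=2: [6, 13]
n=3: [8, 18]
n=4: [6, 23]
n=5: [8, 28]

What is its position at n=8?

First: cycles through 6, 8 every 2 steps. Step 8 lands at position 0 of the cycle → 6.
Second: linear, +5 per step → 43 at step 8.

[6, 43]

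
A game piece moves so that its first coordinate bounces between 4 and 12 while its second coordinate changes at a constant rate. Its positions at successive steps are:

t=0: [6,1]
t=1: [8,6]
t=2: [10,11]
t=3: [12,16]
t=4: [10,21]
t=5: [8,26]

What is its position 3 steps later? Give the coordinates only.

The first coordinate reflects between 4 and 12, moving 2 per step.
  step 6: 8 → 6
  step 7: 6 → 4
  step 8: 4 → 6
The second coordinate changes by +5 each step: at step 8 it is 41.

[6,41]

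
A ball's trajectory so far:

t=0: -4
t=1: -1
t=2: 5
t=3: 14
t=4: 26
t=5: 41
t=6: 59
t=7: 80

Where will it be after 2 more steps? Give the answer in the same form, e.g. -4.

First differences are +3, +6, +9, +12, +15, +18, +21; their common second difference is +3 (constant acceleration).
step 8: 80 + 24 → 104
step 9: 104 + 27 → 131

131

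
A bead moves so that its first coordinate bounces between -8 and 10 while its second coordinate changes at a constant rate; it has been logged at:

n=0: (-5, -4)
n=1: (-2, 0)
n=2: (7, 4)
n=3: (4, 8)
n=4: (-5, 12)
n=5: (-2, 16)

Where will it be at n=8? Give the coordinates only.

The first coordinate reflects between -8 and 10, moving 9 per step.
  step 6: -2 → 7
  step 7: 7 → 4
  step 8: 4 → -5
The second coordinate changes by +4 each step: at step 8 it is 28.

(-5, 28)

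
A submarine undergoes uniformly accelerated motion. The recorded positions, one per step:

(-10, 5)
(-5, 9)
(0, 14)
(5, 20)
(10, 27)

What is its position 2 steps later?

Taking differences between consecutive positions: (+5, +4), (+5, +5), (+5, +6), (+5, +7). These grow by (+0, +1) each step.
step 5: (10, 27) + (+5, +8) → (15, 35)
step 6: (15, 35) + (+5, +9) → (20, 44)

(20, 44)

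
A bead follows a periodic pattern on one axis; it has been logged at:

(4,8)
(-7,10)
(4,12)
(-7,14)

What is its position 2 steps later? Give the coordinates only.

First: cycles through 4, -7 every 2 steps. Step 5 lands at position 1 of the cycle → -7.
Second: linear, +2 per step → 18 at step 5.

(-7,18)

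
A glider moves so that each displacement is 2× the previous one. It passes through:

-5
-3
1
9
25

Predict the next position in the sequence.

Step-to-step displacements: +2, +4, +8, +16; each is 2× the previous.
step 5: 25 + 32 → 57

57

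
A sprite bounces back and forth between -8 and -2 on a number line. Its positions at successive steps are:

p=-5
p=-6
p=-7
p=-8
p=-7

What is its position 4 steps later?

The value reflects between -8 and -2, moving 1 per step.
  step 5: -7 → -6
  step 6: -6 → -5
  step 7: -5 → -4
  step 8: -4 → -3

p=-3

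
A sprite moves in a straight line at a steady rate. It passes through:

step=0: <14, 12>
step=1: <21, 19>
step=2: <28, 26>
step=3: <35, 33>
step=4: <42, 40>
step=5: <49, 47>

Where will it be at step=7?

<63, 61>

Each step adds <+7, +7> to the position.
step 6: <49, 47> + <+7, +7> → <56, 54>
step 7: <56, 54> + <+7, +7> → <63, 61>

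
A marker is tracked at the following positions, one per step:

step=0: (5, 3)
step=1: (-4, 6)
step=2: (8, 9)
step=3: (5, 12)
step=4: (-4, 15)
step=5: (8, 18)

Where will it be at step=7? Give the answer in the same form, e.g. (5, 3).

The first coordinate repeats the cycle [5, -4, 8] with period 3; step 7 mod 3 = 1, giving -4.
The second coordinate changes by +3 each step, so at step 7 it is 3 + 7·(3) = 24.

(-4, 24)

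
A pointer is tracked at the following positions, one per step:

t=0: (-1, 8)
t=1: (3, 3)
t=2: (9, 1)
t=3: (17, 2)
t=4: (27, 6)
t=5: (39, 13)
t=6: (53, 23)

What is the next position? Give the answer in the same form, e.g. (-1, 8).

Successive displacements: (+4, -5), (+6, -2), (+8, +1), (+10, +4), (+12, +7), (+14, +10) — each changes by (+2, +3).
step 7: (53, 23) + (+16, +13) → (69, 36)

(69, 36)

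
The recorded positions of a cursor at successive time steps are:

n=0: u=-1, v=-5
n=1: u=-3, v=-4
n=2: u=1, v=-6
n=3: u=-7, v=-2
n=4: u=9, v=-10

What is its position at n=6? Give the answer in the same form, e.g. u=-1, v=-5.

u=41, v=-26

Consecutive displacements (-2,+1), (+4,-2), (-8,+4), (+16,-8) scale by a factor of -2 each step.
step 5: u=9, v=-10 + (-32,+16) → u=-23, v=6
step 6: u=-23, v=6 + (+64,-32) → u=41, v=-26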